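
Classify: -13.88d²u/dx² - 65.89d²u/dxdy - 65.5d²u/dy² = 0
Hyperbolic (discriminant = 704.9321).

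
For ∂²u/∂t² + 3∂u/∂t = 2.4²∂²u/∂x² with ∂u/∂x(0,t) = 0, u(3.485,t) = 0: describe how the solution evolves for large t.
u → 0. Damping (γ=3) dissipates energy; oscillations decay exponentially.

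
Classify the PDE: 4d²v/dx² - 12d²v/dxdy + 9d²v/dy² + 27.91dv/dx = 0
A = 4, B = -12, C = 9. Discriminant B² - 4AC = 0. Since 0 = 0, parabolic.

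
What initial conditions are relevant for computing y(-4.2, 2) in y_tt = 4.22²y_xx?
Domain of dependence: [-12.64, 4.24]. Signals travel at speed 4.22, so data within |x - -4.2| ≤ 4.22·2 = 8.44 can reach the point.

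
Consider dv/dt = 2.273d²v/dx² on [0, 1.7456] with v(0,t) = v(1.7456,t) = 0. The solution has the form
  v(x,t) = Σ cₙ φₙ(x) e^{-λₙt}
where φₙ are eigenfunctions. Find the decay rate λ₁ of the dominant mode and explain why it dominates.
Eigenvalues: λₙ = 2.273n²π²/1.7456².
First three modes:
  n=1: λ₁ = 2.273π²/1.7456² ≈ 7.362
  n=2: λ₂ = 9.092π²/1.7456² ≈ 29.449 (4× faster decay)
  n=3: λ₃ = 20.457π²/1.7456² ≈ 66.26 (9× faster decay)
As t → ∞, higher modes decay exponentially faster. The n=1 mode dominates: v ~ c₁ sin(πx/1.7456) e^{-λ₁t}.
Decay rate: λ₁ = 2.273π²/1.7456² ≈ 7.362.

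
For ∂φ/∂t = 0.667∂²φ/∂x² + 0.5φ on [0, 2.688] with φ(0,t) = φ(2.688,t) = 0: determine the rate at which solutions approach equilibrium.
Eigenvalues: λₙ = 0.667n²π²/2.688² - 0.5.
First three modes:
  n=1: λ₁ = 0.667π²/2.688² - 0.5 ≈ 0.411
  n=2: λ₂ = 2.668π²/2.688² - 0.5 ≈ 3.144
  n=3: λ₃ = 6.003π²/2.688² - 0.5 ≈ 7.7
Since 0.667π²/2.688² ≈ 0.911 > 0.5, all λₙ > 0.
The n=1 mode decays slowest → dominates as t → ∞.
Asymptotic: φ ~ c₁ sin(πx/2.688) e^{-λ₁t} with decay rate λ₁ ≈ 0.411.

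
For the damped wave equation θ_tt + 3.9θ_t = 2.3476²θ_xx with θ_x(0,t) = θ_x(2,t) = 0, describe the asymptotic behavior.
θ → constant (steady state). Damping (γ=3.9) dissipates the nonconstant modes; with Neumann BCs the spatial average obeys M''+γM'=0 and tends to a finite limit.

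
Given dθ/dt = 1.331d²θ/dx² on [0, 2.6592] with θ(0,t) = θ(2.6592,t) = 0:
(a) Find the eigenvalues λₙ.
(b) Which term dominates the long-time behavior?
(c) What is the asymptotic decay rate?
Eigenvalues: λₙ = 1.331n²π²/2.6592².
First three modes:
  n=1: λ₁ = 1.331π²/2.6592² ≈ 1.858
  n=2: λ₂ = 5.324π²/2.6592² ≈ 7.431 (4× faster decay)
  n=3: λ₃ = 11.979π²/2.6592² ≈ 16.719 (9× faster decay)
As t → ∞, higher modes decay exponentially faster. The n=1 mode dominates: θ ~ c₁ sin(πx/2.6592) e^{-λ₁t}.
Decay rate: λ₁ = 1.331π²/2.6592² ≈ 1.858.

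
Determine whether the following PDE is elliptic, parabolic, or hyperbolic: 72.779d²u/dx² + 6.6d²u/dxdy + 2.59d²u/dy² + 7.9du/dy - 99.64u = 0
Coefficients: A = 72.779, B = 6.6, C = 2.59. B² - 4AC = -710.43044, which is negative, so the equation is elliptic.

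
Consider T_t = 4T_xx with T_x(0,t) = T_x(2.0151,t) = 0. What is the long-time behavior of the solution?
As t → ∞, T → constant (steady state). Heat is conserved (no flux at boundaries); solution approaches the spatial average.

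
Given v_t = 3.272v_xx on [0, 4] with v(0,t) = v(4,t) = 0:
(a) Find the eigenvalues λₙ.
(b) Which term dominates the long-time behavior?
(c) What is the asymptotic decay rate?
Eigenvalues: λₙ = 3.272n²π²/4².
First three modes:
  n=1: λ₁ = 3.272π²/4² ≈ 2.018
  n=2: λ₂ = 13.088π²/4² ≈ 8.073 (4× faster decay)
  n=3: λ₃ = 29.448π²/4² ≈ 18.165 (9× faster decay)
As t → ∞, higher modes decay exponentially faster. The n=1 mode dominates: v ~ c₁ sin(πx/4) e^{-λ₁t}.
Decay rate: λ₁ = 3.272π²/4² ≈ 2.018.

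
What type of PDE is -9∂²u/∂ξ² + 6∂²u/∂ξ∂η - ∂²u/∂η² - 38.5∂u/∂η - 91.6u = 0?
With A = -9, B = 6, C = -1, the discriminant is 0. This is a parabolic PDE.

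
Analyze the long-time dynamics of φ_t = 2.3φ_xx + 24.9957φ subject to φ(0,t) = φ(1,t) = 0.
Long-time behavior: φ grows unboundedly. Reaction dominates diffusion (r=24.9957 > κπ²/L²≈22.7); solution grows exponentially.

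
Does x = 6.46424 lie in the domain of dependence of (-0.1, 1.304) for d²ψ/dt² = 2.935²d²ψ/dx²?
No. The domain of dependence is [-3.92724, 3.72724], and 6.46424 is outside this interval.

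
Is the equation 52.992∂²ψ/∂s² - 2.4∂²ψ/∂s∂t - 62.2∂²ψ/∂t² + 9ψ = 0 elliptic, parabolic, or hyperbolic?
Computing B² - 4AC with A = 52.992, B = -2.4, C = -62.2: discriminant = 13190.1696 (positive). Answer: hyperbolic.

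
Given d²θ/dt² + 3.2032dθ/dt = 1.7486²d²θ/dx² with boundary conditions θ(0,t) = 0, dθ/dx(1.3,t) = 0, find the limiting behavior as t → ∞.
θ → 0. Damping (γ=3.2032) dissipates energy; oscillations decay exponentially.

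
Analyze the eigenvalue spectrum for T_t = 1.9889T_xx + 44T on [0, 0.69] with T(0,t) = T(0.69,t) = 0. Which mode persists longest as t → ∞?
Eigenvalues: λₙ = 1.9889n²π²/0.69² - 44.
First three modes:
  n=1: λ₁ = 1.9889π²/0.69² - 44 ≈ -2.77
  n=2: λ₂ = 7.9556π²/0.69² - 44 ≈ 120.92
  n=3: λ₃ = 17.9001π²/0.69² - 44 ≈ 327.071
Since 1.9889π²/0.69² ≈ 41.23 < 44, λ₁ < 0.
The n=1 mode grows fastest (−λₙ is largest for n=1) → dominates.
Asymptotic: T ~ c₁ sin(πx/0.69) e^{2.77t} (exponential growth at rate −λ₁ ≈ 2.77).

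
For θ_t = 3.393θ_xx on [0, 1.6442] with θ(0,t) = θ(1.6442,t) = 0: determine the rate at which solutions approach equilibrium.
Eigenvalues: λₙ = 3.393n²π²/1.6442².
First three modes:
  n=1: λ₁ = 3.393π²/1.6442² ≈ 12.387
  n=2: λ₂ = 13.572π²/1.6442² ≈ 49.549 (4× faster decay)
  n=3: λ₃ = 30.537π²/1.6442² ≈ 111.485 (9× faster decay)
As t → ∞, higher modes decay exponentially faster. The n=1 mode dominates: θ ~ c₁ sin(πx/1.6442) e^{-λ₁t}.
Decay rate: λ₁ = 3.393π²/1.6442² ≈ 12.387.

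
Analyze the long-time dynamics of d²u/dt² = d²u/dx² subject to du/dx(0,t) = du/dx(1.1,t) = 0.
Long-time behavior: u oscillates about a mean that drifts linearly in t (generically unbounded; no decay). There is no damping, so the nonconstant modes persist as standing waves (energy conserved, no decay). But with Neumann conditions at both ends the constant mode has eigenvalue 0: the spatial mean M(t) of u satisfies M'' = 0, so M(t) = M(0) + M'(0)·t. Unless the initial velocity has zero mean (∫u_t(x,0)dx = 0), the solution grows linearly in t (unbounded, though not exponentially); if it does have zero mean, the solution stays bounded and simply oscillates.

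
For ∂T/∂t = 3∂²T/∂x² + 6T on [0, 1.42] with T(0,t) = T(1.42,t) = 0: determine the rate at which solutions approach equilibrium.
Eigenvalues: λₙ = 3n²π²/1.42² - 6.
First three modes:
  n=1: λ₁ = 3π²/1.42² - 6 ≈ 8.684
  n=2: λ₂ = 12π²/1.42² - 6 ≈ 52.736
  n=3: λ₃ = 27π²/1.42² - 6 ≈ 126.156
Since 3π²/1.42² ≈ 14.684 > 6, all λₙ > 0.
The n=1 mode decays slowest → dominates as t → ∞.
Asymptotic: T ~ c₁ sin(πx/1.42) e^{-λ₁t} with decay rate λ₁ ≈ 8.684.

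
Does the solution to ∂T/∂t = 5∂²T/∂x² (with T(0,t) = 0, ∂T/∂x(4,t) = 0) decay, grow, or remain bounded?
T → 0. Heat escapes through the Dirichlet boundary.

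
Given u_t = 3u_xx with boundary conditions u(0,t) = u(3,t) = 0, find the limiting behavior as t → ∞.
u → 0. Heat diffuses out through both boundaries.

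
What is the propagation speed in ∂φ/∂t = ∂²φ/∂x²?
Infinite. The heat equation is parabolic, not hyperbolic, so disturbances propagate instantly.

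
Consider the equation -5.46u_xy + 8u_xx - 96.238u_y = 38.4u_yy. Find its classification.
Rewriting in standard form: 8u_xx - 5.46u_xy - 38.4u_yy - 96.238u_y = 0. Hyperbolic. (A = 8, B = -5.46, C = -38.4 gives B² - 4AC = 1258.6116.)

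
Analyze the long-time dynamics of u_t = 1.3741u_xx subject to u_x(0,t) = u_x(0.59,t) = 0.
Long-time behavior: u → constant (steady state). Heat is conserved (no flux at boundaries); solution approaches the spatial average.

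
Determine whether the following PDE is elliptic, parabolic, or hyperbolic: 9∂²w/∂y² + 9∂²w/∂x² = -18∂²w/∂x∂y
Rewriting in standard form: 9∂²w/∂x² + 18∂²w/∂x∂y + 9∂²w/∂y² = 0. Coefficients: A = 9, B = 18, C = 9. B² - 4AC = 0, which is zero, so the equation is parabolic.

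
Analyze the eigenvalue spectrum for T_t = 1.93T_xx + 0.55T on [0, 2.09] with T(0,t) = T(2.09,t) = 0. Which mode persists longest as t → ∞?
Eigenvalues: λₙ = 1.93n²π²/2.09² - 0.55.
First three modes:
  n=1: λ₁ = 1.93π²/2.09² - 0.55 ≈ 3.811
  n=2: λ₂ = 7.72π²/2.09² - 0.55 ≈ 16.893
  n=3: λ₃ = 17.37π²/2.09² - 0.55 ≈ 38.697
Since 1.93π²/2.09² ≈ 4.361 > 0.55, all λₙ > 0.
The n=1 mode decays slowest → dominates as t → ∞.
Asymptotic: T ~ c₁ sin(πx/2.09) e^{-λ₁t} with decay rate λ₁ ≈ 3.811.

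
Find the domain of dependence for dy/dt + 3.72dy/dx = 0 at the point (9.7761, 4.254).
A single point: x = -6.04878. The characteristic through (9.7761, 4.254) is x - 3.72t = const, so x = 9.7761 - 3.72·4.254 = -6.04878.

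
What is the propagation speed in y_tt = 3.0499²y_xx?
Speed = 3.0499. Information travels along characteristics x = x₀ ± 3.0499t.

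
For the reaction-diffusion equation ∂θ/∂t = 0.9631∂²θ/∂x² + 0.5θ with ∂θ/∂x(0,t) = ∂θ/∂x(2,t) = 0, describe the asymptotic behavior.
θ grows unboundedly. With Neumann BCs the constant mode has diffusion eigenvalue 0, so any r > 0 makes it grow like e^(0.5t); solution grows exponentially.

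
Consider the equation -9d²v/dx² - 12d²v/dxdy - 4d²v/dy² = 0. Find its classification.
Parabolic. (A = -9, B = -12, C = -4 gives B² - 4AC = 0.)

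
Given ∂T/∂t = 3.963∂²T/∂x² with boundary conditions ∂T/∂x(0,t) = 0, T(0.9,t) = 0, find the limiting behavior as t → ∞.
T → 0. Heat escapes through the Dirichlet boundary.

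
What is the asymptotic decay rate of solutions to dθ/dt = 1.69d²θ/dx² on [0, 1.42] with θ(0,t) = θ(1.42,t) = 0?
Eigenvalues: λₙ = 1.69n²π²/1.42².
First three modes:
  n=1: λ₁ = 1.69π²/1.42² ≈ 8.272
  n=2: λ₂ = 6.76π²/1.42² ≈ 33.088 (4× faster decay)
  n=3: λ₃ = 15.21π²/1.42² ≈ 74.448 (9× faster decay)
As t → ∞, higher modes decay exponentially faster. The n=1 mode dominates: θ ~ c₁ sin(πx/1.42) e^{-λ₁t}.
Decay rate: λ₁ = 1.69π²/1.42² ≈ 8.272.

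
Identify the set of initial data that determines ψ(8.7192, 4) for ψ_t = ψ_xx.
The entire real line. The heat equation has infinite propagation speed: any initial disturbance instantly affects all points (though exponentially small far away).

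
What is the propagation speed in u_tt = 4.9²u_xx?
Speed = 4.9. Information travels along characteristics x = x₀ ± 4.9t.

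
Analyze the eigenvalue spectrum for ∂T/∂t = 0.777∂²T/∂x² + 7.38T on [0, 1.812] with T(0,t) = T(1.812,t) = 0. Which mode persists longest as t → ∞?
Eigenvalues: λₙ = 0.777n²π²/1.812² - 7.38.
First three modes:
  n=1: λ₁ = 0.777π²/1.812² - 7.38 ≈ -5.044
  n=2: λ₂ = 3.108π²/1.812² - 7.38 ≈ 1.963
  n=3: λ₃ = 6.993π²/1.812² - 7.38 ≈ 13.641
Since 0.777π²/1.812² ≈ 2.336 < 7.38, λ₁ < 0.
The n=1 mode grows fastest (−λₙ is largest for n=1) → dominates.
Asymptotic: T ~ c₁ sin(πx/1.812) e^{5.044t} (exponential growth at rate −λ₁ ≈ 5.044).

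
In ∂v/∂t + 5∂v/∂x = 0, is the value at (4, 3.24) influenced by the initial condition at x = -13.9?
No. Only data at x = -12.2 affects (4, 3.24). Advection has one-way propagation along characteristics.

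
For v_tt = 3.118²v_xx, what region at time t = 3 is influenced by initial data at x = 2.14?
Domain of influence: [-7.214, 11.494]. Data at x = 2.14 spreads outward at speed 3.118.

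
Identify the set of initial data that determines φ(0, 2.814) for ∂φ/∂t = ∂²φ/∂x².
The entire real line. The heat equation has infinite propagation speed: any initial disturbance instantly affects all points (though exponentially small far away).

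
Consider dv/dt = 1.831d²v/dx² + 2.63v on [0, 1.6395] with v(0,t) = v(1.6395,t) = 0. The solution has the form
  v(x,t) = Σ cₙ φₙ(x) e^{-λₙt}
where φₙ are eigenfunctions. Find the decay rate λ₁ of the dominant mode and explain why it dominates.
Eigenvalues: λₙ = 1.831n²π²/1.6395² - 2.63.
First three modes:
  n=1: λ₁ = 1.831π²/1.6395² - 2.63 ≈ 4.093
  n=2: λ₂ = 7.324π²/1.6395² - 2.63 ≈ 24.262
  n=3: λ₃ = 16.479π²/1.6395² - 2.63 ≈ 57.877
Since 1.831π²/1.6395² ≈ 6.723 > 2.63, all λₙ > 0.
The n=1 mode decays slowest → dominates as t → ∞.
Asymptotic: v ~ c₁ sin(πx/1.6395) e^{-λ₁t} with decay rate λ₁ ≈ 4.093.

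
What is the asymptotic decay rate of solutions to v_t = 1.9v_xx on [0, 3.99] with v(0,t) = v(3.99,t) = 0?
Eigenvalues: λₙ = 1.9n²π²/3.99².
First three modes:
  n=1: λ₁ = 1.9π²/3.99² ≈ 1.178
  n=2: λ₂ = 7.6π²/3.99² ≈ 4.712 (4× faster decay)
  n=3: λ₃ = 17.1π²/3.99² ≈ 10.601 (9× faster decay)
As t → ∞, higher modes decay exponentially faster. The n=1 mode dominates: v ~ c₁ sin(πx/3.99) e^{-λ₁t}.
Decay rate: λ₁ = 1.9π²/3.99² ≈ 1.178.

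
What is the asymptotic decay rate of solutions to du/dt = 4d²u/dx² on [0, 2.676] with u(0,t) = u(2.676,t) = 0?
Eigenvalues: λₙ = 4n²π²/2.676².
First three modes:
  n=1: λ₁ = 4π²/2.676² ≈ 5.513
  n=2: λ₂ = 16π²/2.676² ≈ 22.052 (4× faster decay)
  n=3: λ₃ = 36π²/2.676² ≈ 49.617 (9× faster decay)
As t → ∞, higher modes decay exponentially faster. The n=1 mode dominates: u ~ c₁ sin(πx/2.676) e^{-λ₁t}.
Decay rate: λ₁ = 4π²/2.676² ≈ 5.513.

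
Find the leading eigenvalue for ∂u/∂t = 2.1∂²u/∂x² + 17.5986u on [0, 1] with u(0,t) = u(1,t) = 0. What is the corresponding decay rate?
Eigenvalues: λₙ = 2.1n²π²/1² - 17.5986.
First three modes:
  n=1: λ₁ = 2.1π² - 17.5986 ≈ 3.128
  n=2: λ₂ = 8.4π² - 17.5986 ≈ 65.306
  n=3: λ₃ = 18.9π² - 17.5986 ≈ 168.937
Since 2.1π² ≈ 20.726 > 17.5986, all λₙ > 0.
The n=1 mode decays slowest → dominates as t → ∞.
Asymptotic: u ~ c₁ sin(πx/1) e^{-λ₁t} with decay rate λ₁ ≈ 3.128.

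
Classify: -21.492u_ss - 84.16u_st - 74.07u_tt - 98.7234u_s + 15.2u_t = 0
Hyperbolic (discriminant = 715.25584).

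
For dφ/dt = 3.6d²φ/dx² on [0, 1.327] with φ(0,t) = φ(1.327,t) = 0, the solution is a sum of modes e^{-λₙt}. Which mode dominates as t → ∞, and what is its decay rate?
Eigenvalues: λₙ = 3.6n²π²/1.327².
First three modes:
  n=1: λ₁ = 3.6π²/1.327² ≈ 20.177
  n=2: λ₂ = 14.4π²/1.327² ≈ 80.709 (4× faster decay)
  n=3: λ₃ = 32.4π²/1.327² ≈ 181.595 (9× faster decay)
As t → ∞, higher modes decay exponentially faster. The n=1 mode dominates: φ ~ c₁ sin(πx/1.327) e^{-λ₁t}.
Decay rate: λ₁ = 3.6π²/1.327² ≈ 20.177.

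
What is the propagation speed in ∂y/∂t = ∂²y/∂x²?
Infinite. The heat equation is parabolic, not hyperbolic, so disturbances propagate instantly.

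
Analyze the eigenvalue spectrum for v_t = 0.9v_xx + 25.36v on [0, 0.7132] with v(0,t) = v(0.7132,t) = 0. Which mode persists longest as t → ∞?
Eigenvalues: λₙ = 0.9n²π²/0.7132² - 25.36.
First three modes:
  n=1: λ₁ = 0.9π²/0.7132² - 25.36 ≈ -7.897
  n=2: λ₂ = 3.6π²/0.7132² - 25.36 ≈ 44.492
  n=3: λ₃ = 8.1π²/0.7132² - 25.36 ≈ 131.807
Since 0.9π²/0.7132² ≈ 17.463 < 25.36, λ₁ < 0.
The n=1 mode grows fastest (−λₙ is largest for n=1) → dominates.
Asymptotic: v ~ c₁ sin(πx/0.7132) e^{7.897t} (exponential growth at rate −λ₁ ≈ 7.897).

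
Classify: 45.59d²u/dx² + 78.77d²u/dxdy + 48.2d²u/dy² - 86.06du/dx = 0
Elliptic (discriminant = -2585.0391).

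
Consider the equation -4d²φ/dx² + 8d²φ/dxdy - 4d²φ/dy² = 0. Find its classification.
Parabolic. (A = -4, B = 8, C = -4 gives B² - 4AC = 0.)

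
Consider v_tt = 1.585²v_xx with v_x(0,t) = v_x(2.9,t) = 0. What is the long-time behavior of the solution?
As t → ∞, v oscillates about a mean that drifts linearly in t (generically unbounded; no decay). There is no damping, so the nonconstant modes persist as standing waves (energy conserved, no decay). But with Neumann conditions at both ends the constant mode has eigenvalue 0: the spatial mean M(t) of v satisfies M'' = 0, so M(t) = M(0) + M'(0)·t. Unless the initial velocity has zero mean (∫v_t(x,0)dx = 0), the solution grows linearly in t (unbounded, though not exponentially); if it does have zero mean, the solution stays bounded and simply oscillates.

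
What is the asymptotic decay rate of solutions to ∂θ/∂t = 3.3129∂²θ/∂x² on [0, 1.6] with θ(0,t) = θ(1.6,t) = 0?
Eigenvalues: λₙ = 3.3129n²π²/1.6².
First three modes:
  n=1: λ₁ = 3.3129π²/1.6² ≈ 12.772
  n=2: λ₂ = 13.2516π²/1.6² ≈ 51.089 (4× faster decay)
  n=3: λ₃ = 29.8161π²/1.6² ≈ 114.95 (9× faster decay)
As t → ∞, higher modes decay exponentially faster. The n=1 mode dominates: θ ~ c₁ sin(πx/1.6) e^{-λ₁t}.
Decay rate: λ₁ = 3.3129π²/1.6² ≈ 12.772.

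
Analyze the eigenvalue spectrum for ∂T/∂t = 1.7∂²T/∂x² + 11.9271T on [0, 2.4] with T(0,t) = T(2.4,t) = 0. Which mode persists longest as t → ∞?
Eigenvalues: λₙ = 1.7n²π²/2.4² - 11.9271.
First three modes:
  n=1: λ₁ = 1.7π²/2.4² - 11.9271 ≈ -9.014
  n=2: λ₂ = 6.8π²/2.4² - 11.9271 ≈ -0.275
  n=3: λ₃ = 15.3π²/2.4² - 11.9271 ≈ 14.289
Since 1.7π²/2.4² ≈ 2.913 < 11.9271, λ₁ < 0.
The n=1 mode grows fastest (−λₙ is largest for n=1) → dominates.
Asymptotic: T ~ c₁ sin(πx/2.4) e^{9.014t} (exponential growth at rate −λ₁ ≈ 9.014).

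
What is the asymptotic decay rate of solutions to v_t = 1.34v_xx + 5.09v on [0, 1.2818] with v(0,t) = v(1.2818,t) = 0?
Eigenvalues: λₙ = 1.34n²π²/1.2818² - 5.09.
First three modes:
  n=1: λ₁ = 1.34π²/1.2818² - 5.09 ≈ 2.959
  n=2: λ₂ = 5.36π²/1.2818² - 5.09 ≈ 27.108
  n=3: λ₃ = 12.06π²/1.2818² - 5.09 ≈ 67.355
Since 1.34π²/1.2818² ≈ 8.049 > 5.09, all λₙ > 0.
The n=1 mode decays slowest → dominates as t → ∞.
Asymptotic: v ~ c₁ sin(πx/1.2818) e^{-λ₁t} with decay rate λ₁ ≈ 2.959.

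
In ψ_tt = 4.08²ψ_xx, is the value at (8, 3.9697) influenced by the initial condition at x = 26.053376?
No. The domain of dependence is [-8.196376, 24.196376], and 26.053376 is outside this interval.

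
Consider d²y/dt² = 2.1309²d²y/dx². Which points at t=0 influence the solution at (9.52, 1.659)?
Domain of dependence: [5.9848369, 13.0551631]. Signals travel at speed 2.1309, so data within |x - 9.52| ≤ 2.1309·1.659 = 3.5351631 can reach the point.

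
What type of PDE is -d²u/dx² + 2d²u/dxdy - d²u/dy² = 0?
With A = -1, B = 2, C = -1, the discriminant is 0. This is a parabolic PDE.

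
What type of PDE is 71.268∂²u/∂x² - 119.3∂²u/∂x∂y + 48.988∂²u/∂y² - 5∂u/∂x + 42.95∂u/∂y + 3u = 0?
With A = 71.268, B = -119.3, C = 48.988, the discriminant is 267.382864. This is a hyperbolic PDE.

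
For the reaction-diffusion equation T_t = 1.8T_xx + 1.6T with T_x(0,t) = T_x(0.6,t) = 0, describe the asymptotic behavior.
T grows unboundedly. With Neumann BCs the constant mode has diffusion eigenvalue 0, so any r > 0 makes it grow like e^(1.6t); solution grows exponentially.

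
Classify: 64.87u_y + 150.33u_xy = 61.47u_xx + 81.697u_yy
Rewriting in standard form: -61.47u_xx + 150.33u_xy - 81.697u_yy + 64.87u_y = 0. Hyperbolic (discriminant = 2511.45054).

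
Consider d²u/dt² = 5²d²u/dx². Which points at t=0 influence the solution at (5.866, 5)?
Domain of dependence: [-19.134, 30.866]. Signals travel at speed 5, so data within |x - 5.866| ≤ 5·5 = 25 can reach the point.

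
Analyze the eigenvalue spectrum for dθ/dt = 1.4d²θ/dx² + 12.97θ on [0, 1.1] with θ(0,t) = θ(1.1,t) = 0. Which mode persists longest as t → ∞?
Eigenvalues: λₙ = 1.4n²π²/1.1² - 12.97.
First three modes:
  n=1: λ₁ = 1.4π²/1.1² - 12.97 ≈ -1.551
  n=2: λ₂ = 5.6π²/1.1² - 12.97 ≈ 32.708
  n=3: λ₃ = 12.6π²/1.1² - 12.97 ≈ 89.804
Since 1.4π²/1.1² ≈ 11.419 < 12.97, λ₁ < 0.
The n=1 mode grows fastest (−λₙ is largest for n=1) → dominates.
Asymptotic: θ ~ c₁ sin(πx/1.1) e^{1.551t} (exponential growth at rate −λ₁ ≈ 1.551).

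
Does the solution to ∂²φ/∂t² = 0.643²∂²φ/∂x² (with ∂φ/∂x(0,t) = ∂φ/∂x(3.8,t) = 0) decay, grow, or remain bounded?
φ oscillates about a mean that drifts linearly in t (generically unbounded; no decay). There is no damping, so the nonconstant modes persist as standing waves (energy conserved, no decay). But with Neumann conditions at both ends the constant mode has eigenvalue 0: the spatial mean M(t) of φ satisfies M'' = 0, so M(t) = M(0) + M'(0)·t. Unless the initial velocity has zero mean (∫φ_t(x,0)dx = 0), the solution grows linearly in t (unbounded, though not exponentially); if it does have zero mean, the solution stays bounded and simply oscillates.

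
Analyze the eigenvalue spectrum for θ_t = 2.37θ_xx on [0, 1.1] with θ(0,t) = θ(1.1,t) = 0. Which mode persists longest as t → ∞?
Eigenvalues: λₙ = 2.37n²π²/1.1².
First three modes:
  n=1: λ₁ = 2.37π²/1.1² ≈ 19.331
  n=2: λ₂ = 9.48π²/1.1² ≈ 77.325 (4× faster decay)
  n=3: λ₃ = 21.33π²/1.1² ≈ 173.982 (9× faster decay)
As t → ∞, higher modes decay exponentially faster. The n=1 mode dominates: θ ~ c₁ sin(πx/1.1) e^{-λ₁t}.
Decay rate: λ₁ = 2.37π²/1.1² ≈ 19.331.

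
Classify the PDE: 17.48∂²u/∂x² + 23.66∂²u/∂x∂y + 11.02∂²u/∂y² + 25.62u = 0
A = 17.48, B = 23.66, C = 11.02. Discriminant B² - 4AC = -210.7228. Since -210.7228 < 0, elliptic.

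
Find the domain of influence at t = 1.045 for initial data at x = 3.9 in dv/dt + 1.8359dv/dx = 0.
At x = 5.8185155. The characteristic carries data from (3.9, 0) to (5.8185155, 1.045).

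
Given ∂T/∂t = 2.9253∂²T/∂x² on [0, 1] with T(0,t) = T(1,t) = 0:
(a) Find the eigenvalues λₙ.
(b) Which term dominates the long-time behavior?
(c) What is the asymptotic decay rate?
Eigenvalues: λₙ = 2.9253n²π².
First three modes:
  n=1: λ₁ = 2.9253π² ≈ 28.872
  n=2: λ₂ = 11.7012π² ≈ 115.486 (4× faster decay)
  n=3: λ₃ = 26.3277π² ≈ 259.844 (9× faster decay)
As t → ∞, higher modes decay exponentially faster. The n=1 mode dominates: T ~ c₁ sin(πx) e^{-λ₁t}.
Decay rate: λ₁ = 2.9253π² ≈ 28.872.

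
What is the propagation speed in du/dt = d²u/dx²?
Infinite. The heat equation is parabolic, not hyperbolic, so disturbances propagate instantly.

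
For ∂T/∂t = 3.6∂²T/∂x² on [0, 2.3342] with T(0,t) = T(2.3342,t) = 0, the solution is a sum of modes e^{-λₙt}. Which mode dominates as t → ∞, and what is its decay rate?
Eigenvalues: λₙ = 3.6n²π²/2.3342².
First three modes:
  n=1: λ₁ = 3.6π²/2.3342² ≈ 6.521
  n=2: λ₂ = 14.4π²/2.3342² ≈ 26.085 (4× faster decay)
  n=3: λ₃ = 32.4π²/2.3342² ≈ 58.691 (9× faster decay)
As t → ∞, higher modes decay exponentially faster. The n=1 mode dominates: T ~ c₁ sin(πx/2.3342) e^{-λ₁t}.
Decay rate: λ₁ = 3.6π²/2.3342² ≈ 6.521.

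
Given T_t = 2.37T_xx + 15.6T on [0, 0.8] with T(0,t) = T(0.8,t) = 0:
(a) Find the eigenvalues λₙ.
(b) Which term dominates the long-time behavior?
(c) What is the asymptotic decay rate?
Eigenvalues: λₙ = 2.37n²π²/0.8² - 15.6.
First three modes:
  n=1: λ₁ = 2.37π²/0.8² - 15.6 ≈ 20.948
  n=2: λ₂ = 9.48π²/0.8² - 15.6 ≈ 130.594
  n=3: λ₃ = 21.33π²/0.8² - 15.6 ≈ 313.335
Since 2.37π²/0.8² ≈ 36.548 > 15.6, all λₙ > 0.
The n=1 mode decays slowest → dominates as t → ∞.
Asymptotic: T ~ c₁ sin(πx/0.8) e^{-λ₁t} with decay rate λ₁ ≈ 20.948.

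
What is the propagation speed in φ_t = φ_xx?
Infinite. The heat equation is parabolic, not hyperbolic, so disturbances propagate instantly.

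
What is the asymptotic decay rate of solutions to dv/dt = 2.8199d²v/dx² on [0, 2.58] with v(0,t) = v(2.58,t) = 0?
Eigenvalues: λₙ = 2.8199n²π²/2.58².
First three modes:
  n=1: λ₁ = 2.8199π²/2.58² ≈ 4.181
  n=2: λ₂ = 11.2796π²/2.58² ≈ 16.725 (4× faster decay)
  n=3: λ₃ = 25.3791π²/2.58² ≈ 37.63 (9× faster decay)
As t → ∞, higher modes decay exponentially faster. The n=1 mode dominates: v ~ c₁ sin(πx/2.58) e^{-λ₁t}.
Decay rate: λ₁ = 2.8199π²/2.58² ≈ 4.181.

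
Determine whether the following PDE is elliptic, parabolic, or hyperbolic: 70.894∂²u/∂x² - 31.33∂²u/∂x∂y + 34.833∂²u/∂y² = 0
Coefficients: A = 70.894, B = -31.33, C = 34.833. B² - 4AC = -8896.233908, which is negative, so the equation is elliptic.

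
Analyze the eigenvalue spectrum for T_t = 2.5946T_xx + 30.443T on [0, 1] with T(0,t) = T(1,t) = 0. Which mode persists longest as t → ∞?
Eigenvalues: λₙ = 2.5946n²π²/1² - 30.443.
First three modes:
  n=1: λ₁ = 2.5946π² - 30.443 ≈ -4.835
  n=2: λ₂ = 10.3784π² - 30.443 ≈ 71.988
  n=3: λ₃ = 23.3514π² - 30.443 ≈ 200.026
Since 2.5946π² ≈ 25.608 < 30.443, λ₁ < 0.
The n=1 mode grows fastest (−λₙ is largest for n=1) → dominates.
Asymptotic: T ~ c₁ sin(πx/1) e^{4.835t} (exponential growth at rate −λ₁ ≈ 4.835).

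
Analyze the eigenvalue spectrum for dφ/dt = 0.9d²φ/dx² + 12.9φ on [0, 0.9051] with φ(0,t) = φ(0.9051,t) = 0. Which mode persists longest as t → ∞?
Eigenvalues: λₙ = 0.9n²π²/0.9051² - 12.9.
First three modes:
  n=1: λ₁ = 0.9π²/0.9051² - 12.9 ≈ -2.057
  n=2: λ₂ = 3.6π²/0.9051² - 12.9 ≈ 30.472
  n=3: λ₃ = 8.1π²/0.9051² - 12.9 ≈ 84.687
Since 0.9π²/0.9051² ≈ 10.843 < 12.9, λ₁ < 0.
The n=1 mode grows fastest (−λₙ is largest for n=1) → dominates.
Asymptotic: φ ~ c₁ sin(πx/0.9051) e^{2.057t} (exponential growth at rate −λ₁ ≈ 2.057).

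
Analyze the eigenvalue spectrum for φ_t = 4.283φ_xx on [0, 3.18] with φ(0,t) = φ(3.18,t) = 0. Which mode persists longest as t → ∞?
Eigenvalues: λₙ = 4.283n²π²/3.18².
First three modes:
  n=1: λ₁ = 4.283π²/3.18² ≈ 4.18
  n=2: λ₂ = 17.132π²/3.18² ≈ 16.721 (4× faster decay)
  n=3: λ₃ = 38.547π²/3.18² ≈ 37.621 (9× faster decay)
As t → ∞, higher modes decay exponentially faster. The n=1 mode dominates: φ ~ c₁ sin(πx/3.18) e^{-λ₁t}.
Decay rate: λ₁ = 4.283π²/3.18² ≈ 4.18.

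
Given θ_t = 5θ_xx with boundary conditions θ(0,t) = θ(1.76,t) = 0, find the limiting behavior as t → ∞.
θ → 0. Heat diffuses out through both boundaries.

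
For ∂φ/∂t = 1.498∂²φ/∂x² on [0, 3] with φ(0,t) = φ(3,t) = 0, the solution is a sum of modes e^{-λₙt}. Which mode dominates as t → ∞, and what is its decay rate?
Eigenvalues: λₙ = 1.498n²π²/3².
First three modes:
  n=1: λ₁ = 1.498π²/3² ≈ 1.643
  n=2: λ₂ = 5.992π²/3² ≈ 6.571 (4× faster decay)
  n=3: λ₃ = 13.482π²/3² ≈ 14.785 (9× faster decay)
As t → ∞, higher modes decay exponentially faster. The n=1 mode dominates: φ ~ c₁ sin(πx/3) e^{-λ₁t}.
Decay rate: λ₁ = 1.498π²/3² ≈ 1.643.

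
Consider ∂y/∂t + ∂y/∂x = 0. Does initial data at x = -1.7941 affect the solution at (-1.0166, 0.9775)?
No. Only data at x = -1.9941 affects (-1.0166, 0.9775). Advection has one-way propagation along characteristics.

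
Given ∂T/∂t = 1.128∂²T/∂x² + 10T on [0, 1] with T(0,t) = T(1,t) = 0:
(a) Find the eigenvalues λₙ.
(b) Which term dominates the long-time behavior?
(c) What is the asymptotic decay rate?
Eigenvalues: λₙ = 1.128n²π²/1² - 10.
First three modes:
  n=1: λ₁ = 1.128π² - 10 ≈ 1.133
  n=2: λ₂ = 4.512π² - 10 ≈ 34.532
  n=3: λ₃ = 10.152π² - 10 ≈ 90.196
Since 1.128π² ≈ 11.133 > 10, all λₙ > 0.
The n=1 mode decays slowest → dominates as t → ∞.
Asymptotic: T ~ c₁ sin(πx/1) e^{-λ₁t} with decay rate λ₁ ≈ 1.133.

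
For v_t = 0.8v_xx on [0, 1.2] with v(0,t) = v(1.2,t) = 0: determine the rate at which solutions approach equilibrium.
Eigenvalues: λₙ = 0.8n²π²/1.2².
First three modes:
  n=1: λ₁ = 0.8π²/1.2² ≈ 5.483
  n=2: λ₂ = 3.2π²/1.2² ≈ 21.932 (4× faster decay)
  n=3: λ₃ = 7.2π²/1.2² ≈ 49.348 (9× faster decay)
As t → ∞, higher modes decay exponentially faster. The n=1 mode dominates: v ~ c₁ sin(πx/1.2) e^{-λ₁t}.
Decay rate: λ₁ = 0.8π²/1.2² ≈ 5.483.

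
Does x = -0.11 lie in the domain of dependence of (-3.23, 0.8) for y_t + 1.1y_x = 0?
No. Only data at x = -4.11 affects (-3.23, 0.8). Advection has one-way propagation along characteristics.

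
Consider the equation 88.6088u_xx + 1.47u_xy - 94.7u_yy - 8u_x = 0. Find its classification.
Hyperbolic. (A = 88.6088, B = 1.47, C = -94.7 gives B² - 4AC = 33567.17434.)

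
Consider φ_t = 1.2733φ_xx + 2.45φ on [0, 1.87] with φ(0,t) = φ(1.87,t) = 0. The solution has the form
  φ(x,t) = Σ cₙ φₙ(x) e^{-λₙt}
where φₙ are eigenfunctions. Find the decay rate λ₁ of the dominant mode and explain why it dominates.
Eigenvalues: λₙ = 1.2733n²π²/1.87² - 2.45.
First three modes:
  n=1: λ₁ = 1.2733π²/1.87² - 2.45 ≈ 1.144
  n=2: λ₂ = 5.0932π²/1.87² - 2.45 ≈ 11.925
  n=3: λ₃ = 11.4597π²/1.87² - 2.45 ≈ 29.894
Since 1.2733π²/1.87² ≈ 3.594 > 2.45, all λₙ > 0.
The n=1 mode decays slowest → dominates as t → ∞.
Asymptotic: φ ~ c₁ sin(πx/1.87) e^{-λ₁t} with decay rate λ₁ ≈ 1.144.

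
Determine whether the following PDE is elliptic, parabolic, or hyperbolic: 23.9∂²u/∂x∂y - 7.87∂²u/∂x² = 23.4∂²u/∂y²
Rewriting in standard form: -7.87∂²u/∂x² + 23.9∂²u/∂x∂y - 23.4∂²u/∂y² = 0. Coefficients: A = -7.87, B = 23.9, C = -23.4. B² - 4AC = -165.422, which is negative, so the equation is elliptic.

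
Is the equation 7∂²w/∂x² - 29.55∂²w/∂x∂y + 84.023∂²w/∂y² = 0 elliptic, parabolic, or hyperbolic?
Computing B² - 4AC with A = 7, B = -29.55, C = 84.023: discriminant = -1479.4415 (negative). Answer: elliptic.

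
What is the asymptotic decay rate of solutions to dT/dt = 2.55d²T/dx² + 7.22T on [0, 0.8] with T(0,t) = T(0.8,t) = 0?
Eigenvalues: λₙ = 2.55n²π²/0.8² - 7.22.
First three modes:
  n=1: λ₁ = 2.55π²/0.8² - 7.22 ≈ 32.104
  n=2: λ₂ = 10.2π²/0.8² - 7.22 ≈ 150.077
  n=3: λ₃ = 22.95π²/0.8² - 7.22 ≈ 346.698
Since 2.55π²/0.8² ≈ 39.324 > 7.22, all λₙ > 0.
The n=1 mode decays slowest → dominates as t → ∞.
Asymptotic: T ~ c₁ sin(πx/0.8) e^{-λ₁t} with decay rate λ₁ ≈ 32.104.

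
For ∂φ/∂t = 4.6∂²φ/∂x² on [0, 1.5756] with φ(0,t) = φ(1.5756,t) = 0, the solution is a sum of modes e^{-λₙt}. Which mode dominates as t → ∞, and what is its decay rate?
Eigenvalues: λₙ = 4.6n²π²/1.5756².
First three modes:
  n=1: λ₁ = 4.6π²/1.5756² ≈ 18.288
  n=2: λ₂ = 18.4π²/1.5756² ≈ 73.152 (4× faster decay)
  n=3: λ₃ = 41.4π²/1.5756² ≈ 164.592 (9× faster decay)
As t → ∞, higher modes decay exponentially faster. The n=1 mode dominates: φ ~ c₁ sin(πx/1.5756) e^{-λ₁t}.
Decay rate: λ₁ = 4.6π²/1.5756² ≈ 18.288.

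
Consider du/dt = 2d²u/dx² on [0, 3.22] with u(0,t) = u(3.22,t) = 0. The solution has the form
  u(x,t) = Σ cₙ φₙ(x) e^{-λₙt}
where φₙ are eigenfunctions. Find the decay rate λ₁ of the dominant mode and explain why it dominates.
Eigenvalues: λₙ = 2n²π²/3.22².
First three modes:
  n=1: λ₁ = 2π²/3.22² ≈ 1.904
  n=2: λ₂ = 8π²/3.22² ≈ 7.615 (4× faster decay)
  n=3: λ₃ = 18π²/3.22² ≈ 17.134 (9× faster decay)
As t → ∞, higher modes decay exponentially faster. The n=1 mode dominates: u ~ c₁ sin(πx/3.22) e^{-λ₁t}.
Decay rate: λ₁ = 2π²/3.22² ≈ 1.904.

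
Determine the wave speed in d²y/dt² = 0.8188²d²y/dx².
Speed = 0.8188. Information travels along characteristics x = x₀ ± 0.8188t.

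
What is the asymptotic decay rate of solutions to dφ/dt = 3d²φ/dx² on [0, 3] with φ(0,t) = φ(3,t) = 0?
Eigenvalues: λₙ = 3n²π²/3².
First three modes:
  n=1: λ₁ = 3π²/3² ≈ 3.29
  n=2: λ₂ = 12π²/3² ≈ 13.159 (4× faster decay)
  n=3: λ₃ = 27π²/3² ≈ 29.609 (9× faster decay)
As t → ∞, higher modes decay exponentially faster. The n=1 mode dominates: φ ~ c₁ sin(πx/3) e^{-λ₁t}.
Decay rate: λ₁ = 3π²/3² ≈ 3.29.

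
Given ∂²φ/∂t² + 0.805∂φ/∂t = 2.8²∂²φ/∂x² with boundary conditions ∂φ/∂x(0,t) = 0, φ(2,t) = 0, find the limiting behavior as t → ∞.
φ → 0. Damping (γ=0.805) dissipates energy; oscillations decay exponentially.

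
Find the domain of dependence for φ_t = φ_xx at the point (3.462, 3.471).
The entire real line. The heat equation has infinite propagation speed: any initial disturbance instantly affects all points (though exponentially small far away).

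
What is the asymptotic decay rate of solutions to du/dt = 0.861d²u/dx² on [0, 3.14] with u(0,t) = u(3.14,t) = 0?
Eigenvalues: λₙ = 0.861n²π²/3.14².
First three modes:
  n=1: λ₁ = 0.861π²/3.14² ≈ 0.862
  n=2: λ₂ = 3.444π²/3.14² ≈ 3.447 (4× faster decay)
  n=3: λ₃ = 7.749π²/3.14² ≈ 7.757 (9× faster decay)
As t → ∞, higher modes decay exponentially faster. The n=1 mode dominates: u ~ c₁ sin(πx/3.14) e^{-λ₁t}.
Decay rate: λ₁ = 0.861π²/3.14² ≈ 0.862.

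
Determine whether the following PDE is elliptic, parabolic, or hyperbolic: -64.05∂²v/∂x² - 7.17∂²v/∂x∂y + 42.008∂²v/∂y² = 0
Coefficients: A = -64.05, B = -7.17, C = 42.008. B² - 4AC = 10813.8585, which is positive, so the equation is hyperbolic.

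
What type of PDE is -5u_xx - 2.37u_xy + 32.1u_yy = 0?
With A = -5, B = -2.37, C = 32.1, the discriminant is 647.6169. This is a hyperbolic PDE.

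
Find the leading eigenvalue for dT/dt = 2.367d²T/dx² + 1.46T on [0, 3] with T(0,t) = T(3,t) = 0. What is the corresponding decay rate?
Eigenvalues: λₙ = 2.367n²π²/3² - 1.46.
First three modes:
  n=1: λ₁ = 2.367π²/3² - 1.46 ≈ 1.136
  n=2: λ₂ = 9.468π²/3² - 1.46 ≈ 8.923
  n=3: λ₃ = 21.303π²/3² - 1.46 ≈ 21.901
Since 2.367π²/3² ≈ 2.596 > 1.46, all λₙ > 0.
The n=1 mode decays slowest → dominates as t → ∞.
Asymptotic: T ~ c₁ sin(πx/3) e^{-λ₁t} with decay rate λ₁ ≈ 1.136.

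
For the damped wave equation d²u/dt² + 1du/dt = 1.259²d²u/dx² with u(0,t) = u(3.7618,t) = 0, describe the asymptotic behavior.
u → 0. Damping (γ=1) dissipates energy; oscillations decay exponentially.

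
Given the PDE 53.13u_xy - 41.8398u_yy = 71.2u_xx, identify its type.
Rewriting in standard form: -71.2u_xx + 53.13u_xy - 41.8398u_yy = 0. The second-order coefficients are A = -71.2, B = 53.13, C = -41.8398. Since B² - 4AC = -9093.17814 < 0, this is an elliptic PDE.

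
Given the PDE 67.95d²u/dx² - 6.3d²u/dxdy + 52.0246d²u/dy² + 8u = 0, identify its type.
The second-order coefficients are A = 67.95, B = -6.3, C = 52.0246. Since B² - 4AC = -14100.59628 < 0, this is an elliptic PDE.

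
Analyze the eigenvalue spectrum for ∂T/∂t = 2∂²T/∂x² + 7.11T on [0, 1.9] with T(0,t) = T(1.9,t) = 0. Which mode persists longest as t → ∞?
Eigenvalues: λₙ = 2n²π²/1.9² - 7.11.
First three modes:
  n=1: λ₁ = 2π²/1.9² - 7.11 ≈ -1.642
  n=2: λ₂ = 8π²/1.9² - 7.11 ≈ 14.762
  n=3: λ₃ = 18π²/1.9² - 7.11 ≈ 42.101
Since 2π²/1.9² ≈ 5.468 < 7.11, λ₁ < 0.
The n=1 mode grows fastest (−λₙ is largest for n=1) → dominates.
Asymptotic: T ~ c₁ sin(πx/1.9) e^{1.642t} (exponential growth at rate −λ₁ ≈ 1.642).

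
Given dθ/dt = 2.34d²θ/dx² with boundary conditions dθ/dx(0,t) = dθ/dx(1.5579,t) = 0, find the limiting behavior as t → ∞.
θ → constant (steady state). Heat is conserved (no flux at boundaries); solution approaches the spatial average.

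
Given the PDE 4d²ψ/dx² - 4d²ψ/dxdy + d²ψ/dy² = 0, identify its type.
The second-order coefficients are A = 4, B = -4, C = 1. Since B² - 4AC = 0 = 0, this is a parabolic PDE.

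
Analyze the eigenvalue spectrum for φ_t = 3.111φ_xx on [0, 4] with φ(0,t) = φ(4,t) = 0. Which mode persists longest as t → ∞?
Eigenvalues: λₙ = 3.111n²π²/4².
First three modes:
  n=1: λ₁ = 3.111π²/4² ≈ 1.919
  n=2: λ₂ = 12.444π²/4² ≈ 7.676 (4× faster decay)
  n=3: λ₃ = 27.999π²/4² ≈ 17.271 (9× faster decay)
As t → ∞, higher modes decay exponentially faster. The n=1 mode dominates: φ ~ c₁ sin(πx/4) e^{-λ₁t}.
Decay rate: λ₁ = 3.111π²/4² ≈ 1.919.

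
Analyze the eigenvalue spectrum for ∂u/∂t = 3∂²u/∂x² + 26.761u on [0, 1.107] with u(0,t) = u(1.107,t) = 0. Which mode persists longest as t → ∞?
Eigenvalues: λₙ = 3n²π²/1.107² - 26.761.
First three modes:
  n=1: λ₁ = 3π²/1.107² - 26.761 ≈ -2.599
  n=2: λ₂ = 12π²/1.107² - 26.761 ≈ 69.885
  n=3: λ₃ = 27π²/1.107² - 26.761 ≈ 190.693
Since 3π²/1.107² ≈ 24.162 < 26.761, λ₁ < 0.
The n=1 mode grows fastest (−λₙ is largest for n=1) → dominates.
Asymptotic: u ~ c₁ sin(πx/1.107) e^{2.599t} (exponential growth at rate −λ₁ ≈ 2.599).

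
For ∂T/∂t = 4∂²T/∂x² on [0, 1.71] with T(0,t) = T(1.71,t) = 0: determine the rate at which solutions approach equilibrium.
Eigenvalues: λₙ = 4n²π²/1.71².
First three modes:
  n=1: λ₁ = 4π²/1.71² ≈ 13.501
  n=2: λ₂ = 16π²/1.71² ≈ 54.004 (4× faster decay)
  n=3: λ₃ = 36π²/1.71² ≈ 121.509 (9× faster decay)
As t → ∞, higher modes decay exponentially faster. The n=1 mode dominates: T ~ c₁ sin(πx/1.71) e^{-λ₁t}.
Decay rate: λ₁ = 4π²/1.71² ≈ 13.501.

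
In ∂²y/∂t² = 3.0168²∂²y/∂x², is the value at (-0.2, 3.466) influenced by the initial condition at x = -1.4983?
Yes. The domain of dependence is [-10.6562288, 10.2562288], and -1.4983 ∈ [-10.6562288, 10.2562288].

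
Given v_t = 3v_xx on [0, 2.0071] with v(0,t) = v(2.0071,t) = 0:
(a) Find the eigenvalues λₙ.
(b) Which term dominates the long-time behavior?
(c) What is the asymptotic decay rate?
Eigenvalues: λₙ = 3n²π²/2.0071².
First three modes:
  n=1: λ₁ = 3π²/2.0071² ≈ 7.35
  n=2: λ₂ = 12π²/2.0071² ≈ 29.4 (4× faster decay)
  n=3: λ₃ = 27π²/2.0071² ≈ 66.149 (9× faster decay)
As t → ∞, higher modes decay exponentially faster. The n=1 mode dominates: v ~ c₁ sin(πx/2.0071) e^{-λ₁t}.
Decay rate: λ₁ = 3π²/2.0071² ≈ 7.35.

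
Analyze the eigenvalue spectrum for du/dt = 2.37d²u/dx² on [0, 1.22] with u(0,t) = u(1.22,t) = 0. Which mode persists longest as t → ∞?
Eigenvalues: λₙ = 2.37n²π²/1.22².
First three modes:
  n=1: λ₁ = 2.37π²/1.22² ≈ 15.716
  n=2: λ₂ = 9.48π²/1.22² ≈ 62.862 (4× faster decay)
  n=3: λ₃ = 21.33π²/1.22² ≈ 141.44 (9× faster decay)
As t → ∞, higher modes decay exponentially faster. The n=1 mode dominates: u ~ c₁ sin(πx/1.22) e^{-λ₁t}.
Decay rate: λ₁ = 2.37π²/1.22² ≈ 15.716.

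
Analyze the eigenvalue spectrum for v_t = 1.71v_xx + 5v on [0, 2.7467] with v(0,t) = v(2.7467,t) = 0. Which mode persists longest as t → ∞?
Eigenvalues: λₙ = 1.71n²π²/2.7467² - 5.
First three modes:
  n=1: λ₁ = 1.71π²/2.7467² - 5 ≈ -2.763
  n=2: λ₂ = 6.84π²/2.7467² - 5 ≈ 3.948
  n=3: λ₃ = 15.39π²/2.7467² - 5 ≈ 15.133
Since 1.71π²/2.7467² ≈ 2.237 < 5, λ₁ < 0.
The n=1 mode grows fastest (−λₙ is largest for n=1) → dominates.
Asymptotic: v ~ c₁ sin(πx/2.7467) e^{2.763t} (exponential growth at rate −λ₁ ≈ 2.763).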